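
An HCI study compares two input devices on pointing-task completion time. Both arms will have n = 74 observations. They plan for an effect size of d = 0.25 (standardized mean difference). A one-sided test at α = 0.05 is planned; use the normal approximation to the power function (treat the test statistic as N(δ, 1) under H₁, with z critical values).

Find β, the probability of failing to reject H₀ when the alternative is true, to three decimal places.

β ≈ 0.549

Noncentrality parameter: λ = d·√(n/2) = 0.25 × √(74/2) = 1.5207
One-sided α = 0.05 → critical value z_{0.05} = 1.645.
Power = P(Z > 1.645 − λ) = Φ(-0.124) = 0.4506.
Type II error: β = 1 − power = 1 − 0.4506 = 0.5494.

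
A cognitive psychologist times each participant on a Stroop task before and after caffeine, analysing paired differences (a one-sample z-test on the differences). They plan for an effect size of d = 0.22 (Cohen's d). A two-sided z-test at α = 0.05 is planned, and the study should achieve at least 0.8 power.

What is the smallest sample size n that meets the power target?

Set Φ(δ − 1.960) = 0.8; then δ − 1.960 = Φ⁻¹(0.8) = 0.842, giving δ = 2.802.
(The Φ(−δ − z_{α/2}) term is vanishingly small for δ > 0 and is dropped in the standard sample-size formula.)
δ = d·√n ⇒ n = (δ/d)² = (2.802 / 0.22)² = 162.17.
Rounding up, n = 163.

n = 163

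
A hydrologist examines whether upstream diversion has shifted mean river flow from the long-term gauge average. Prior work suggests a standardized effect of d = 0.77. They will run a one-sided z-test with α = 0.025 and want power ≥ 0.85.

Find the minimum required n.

Set Φ(δ − 1.960) = 0.85; then δ − 1.960 = Φ⁻¹(0.85) = 1.036, giving δ = 2.996.
δ = d·√n ⇒ n = (δ/d)² = (2.996 / 0.77)² = 15.14.
Round up to the next whole unit.

n = 16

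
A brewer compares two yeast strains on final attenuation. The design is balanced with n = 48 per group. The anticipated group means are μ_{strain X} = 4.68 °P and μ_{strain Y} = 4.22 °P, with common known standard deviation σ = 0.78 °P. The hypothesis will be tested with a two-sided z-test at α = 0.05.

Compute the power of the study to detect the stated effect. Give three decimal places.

Standardized effect: d = |μ_{strain X} − μ_{strain Y}| / σ = |4.68 − 4.22| / 0.78 = 0.5897
Noncentrality parameter: δ = d·√(n/2) = 0.5897 × √(48/2) = 2.8891
Two-sided α = 0.05 → critical value z_{0.025} = 1.960.
Power = Φ(δ − 1.960) + Φ(−δ − 1.960) = Φ(0.929) + Φ(-4.849) = 0.8236 + 0.0000 = 0.8236.

Power ≈ 0.824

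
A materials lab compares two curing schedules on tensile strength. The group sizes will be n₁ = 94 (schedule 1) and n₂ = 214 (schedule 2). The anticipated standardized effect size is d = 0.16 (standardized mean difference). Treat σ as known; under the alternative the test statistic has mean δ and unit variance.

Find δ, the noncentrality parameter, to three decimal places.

δ = d / √(1/n₁ + 1/n₂) = 0.16 / √(1/94 + 1/214) = 1.2931

δ ≈ 1.293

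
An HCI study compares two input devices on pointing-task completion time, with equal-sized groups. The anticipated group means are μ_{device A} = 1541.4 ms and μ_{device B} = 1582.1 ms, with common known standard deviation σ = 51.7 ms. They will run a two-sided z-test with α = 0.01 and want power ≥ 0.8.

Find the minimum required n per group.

Standardized effect: d = |μ_{device A} − μ_{device B}| / σ = |1541.4 − 1582.1| / 51.7 = 0.7872
For power 0.8 need Φ(δ − z_{0.005}) = 0.8, so δ = z_{0.005} + z_{0.20} = 2.576 + 0.842 = 3.417.
(Ignoring the negligible lower-tail rejection probability gives the usual closed-form inversion.)
δ = d·√(n/2) ⇒ n = 2(δ/d)² = 2 × (3.417 / 0.7872)² = 37.69.
Rounding up, n = 38 per group.

n = 38 per group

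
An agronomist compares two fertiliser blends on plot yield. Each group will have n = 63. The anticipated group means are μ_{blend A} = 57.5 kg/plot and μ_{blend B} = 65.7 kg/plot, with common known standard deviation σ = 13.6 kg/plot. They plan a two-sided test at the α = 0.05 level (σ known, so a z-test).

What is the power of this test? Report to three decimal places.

Power ≈ 0.923

Standardized effect: d = |μ_{blend A} − μ_{blend B}| / σ = |57.5 − 65.7| / 13.6 = 0.6029
Noncentrality parameter: δ = d·√(n/2) = 0.6029 × √(63/2) = 3.3840
Critical value for a two-sided test at α = 0.05: z_{α/2} = 1.960.
Power = Φ(δ − 1.960) + Φ(−δ − 1.960) = Φ(1.424) + Φ(-5.344) = 0.9228 + 0.0000 = 0.9228.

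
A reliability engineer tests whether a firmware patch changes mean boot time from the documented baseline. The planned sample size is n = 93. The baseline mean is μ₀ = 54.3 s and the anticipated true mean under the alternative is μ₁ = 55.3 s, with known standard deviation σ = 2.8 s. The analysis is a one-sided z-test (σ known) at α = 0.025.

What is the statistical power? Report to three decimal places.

Power ≈ 0.931

Standardized effect: d = |μ₁ − μ₀| / σ = |55.3 − 54.3| / 2.8 = 0.3571
Noncentrality parameter: δ = d·√n = 0.3571 × √93 = 3.4442
Critical value for a one-sided test at α = 0.025: z_α = 1.960.
Power = P(Z > 1.960 − δ) = Φ(1.484) = 0.9311.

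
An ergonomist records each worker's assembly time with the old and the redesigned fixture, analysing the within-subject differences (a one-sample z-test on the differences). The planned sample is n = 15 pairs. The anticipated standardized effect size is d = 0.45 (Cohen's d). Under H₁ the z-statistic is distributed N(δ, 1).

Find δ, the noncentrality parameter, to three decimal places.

The noncentrality parameter scales effect size by the design's sample-size factor: δ = d·√n = 0.45 × √15 = 1.7428

δ ≈ 1.743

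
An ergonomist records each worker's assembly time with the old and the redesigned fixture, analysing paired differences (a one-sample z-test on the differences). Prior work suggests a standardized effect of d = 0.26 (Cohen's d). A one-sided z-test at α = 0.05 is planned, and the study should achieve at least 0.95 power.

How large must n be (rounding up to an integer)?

n = 161

For power 0.95 need Φ(δ − z_{0.05}) = 0.95, so δ = z_{0.05} + z_{0.05} = 1.645 + 1.645 = 3.290.
δ = d·√n ⇒ n = (δ/d)² = (3.290 / 0.26)² = 160.09.
Round up to the next whole unit.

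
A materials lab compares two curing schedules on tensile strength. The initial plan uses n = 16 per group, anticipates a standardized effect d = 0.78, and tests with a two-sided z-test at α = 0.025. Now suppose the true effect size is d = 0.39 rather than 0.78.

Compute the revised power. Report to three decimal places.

Power ≈ 0.128

With d = 0.39: δ = d·√(n/2) = 0.39 × √(16/2) = 1.1031. Critical value z_{0.0125} = 2.241.
Revised power = Φ(δ − 2.241) + Φ(−δ − 2.241) = Φ(-1.138) + Φ(-3.344) = 0.1275 + 0.0004 = 0.1279.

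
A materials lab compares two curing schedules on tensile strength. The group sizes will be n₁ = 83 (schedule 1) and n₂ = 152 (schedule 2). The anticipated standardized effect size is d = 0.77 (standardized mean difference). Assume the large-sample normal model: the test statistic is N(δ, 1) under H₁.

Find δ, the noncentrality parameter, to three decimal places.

δ ≈ 5.642

δ = d / √(1/n₁ + 1/n₂) = 0.77 / √(1/83 + 1/152) = 5.6418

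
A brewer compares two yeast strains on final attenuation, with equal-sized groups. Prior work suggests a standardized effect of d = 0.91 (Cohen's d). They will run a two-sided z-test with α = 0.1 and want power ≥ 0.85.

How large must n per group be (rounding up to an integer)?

For power 0.85 need Φ(δ − z_{0.05}) = 0.85, so δ = z_{0.05} + z_{0.15} = 1.645 + 1.036 = 2.681.
(For δ > 0 the lower-tail rejection region contributes negligibly to power, so the one-term inversion is standard.)
δ = d·√(n/2) ⇒ n = 2(δ/d)² = 2 × (2.681 / 0.91)² = 17.36.
Round up to the next whole unit.

n = 18 per group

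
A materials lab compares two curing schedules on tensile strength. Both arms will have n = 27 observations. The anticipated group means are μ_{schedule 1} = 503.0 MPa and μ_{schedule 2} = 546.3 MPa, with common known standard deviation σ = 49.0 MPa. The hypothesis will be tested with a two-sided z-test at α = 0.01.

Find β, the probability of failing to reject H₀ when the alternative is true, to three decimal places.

Standardized effect: d = |μ_{schedule 1} − μ_{schedule 2}| / σ = |503.0 − 546.3| / 49.0 = 0.8837
Noncentrality parameter: δ = d·√(n/2) = 0.8837 × √(27/2) = 3.2468
Two-sided α = 0.01 → critical value z_{0.005} = 2.576.
Power = Φ(δ − 2.576) + Φ(−δ − 2.576) = Φ(0.671) + Φ(-5.823) = 0.7489 + 0.0000 = 0.7489.
Type II error: β = 1 − power = 1 − 0.7489 = 0.2511.

β ≈ 0.251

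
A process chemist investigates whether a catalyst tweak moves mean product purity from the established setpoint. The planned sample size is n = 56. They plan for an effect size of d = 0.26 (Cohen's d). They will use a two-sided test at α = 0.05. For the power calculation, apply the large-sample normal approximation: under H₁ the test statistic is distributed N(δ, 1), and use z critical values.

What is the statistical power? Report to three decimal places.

Noncentrality parameter: δ = d·√n = 0.26 × √56 = 1.9457
Two-sided α = 0.05 → critical value z_{0.025} = 1.960.
Power = Φ(δ − 1.960) + Φ(−δ − 1.960) = Φ(-0.014) + Φ(-3.906) = 0.4943 + 0.0000 = 0.4943.

Power ≈ 0.494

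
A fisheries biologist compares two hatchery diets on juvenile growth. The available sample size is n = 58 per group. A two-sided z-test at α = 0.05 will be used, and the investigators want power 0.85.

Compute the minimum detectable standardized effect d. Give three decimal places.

d ≈ 0.556

Required noncentrality: δ = z_{0.025} + z_{0.15} = 1.960 + 1.036 = 2.996.
(Lower-tail contribution to power is negligible for δ > 0.)
δ = d·√(n/2) ⇒ d = δ/√(n/2) = 2.996/√(58/2) = 0.5564.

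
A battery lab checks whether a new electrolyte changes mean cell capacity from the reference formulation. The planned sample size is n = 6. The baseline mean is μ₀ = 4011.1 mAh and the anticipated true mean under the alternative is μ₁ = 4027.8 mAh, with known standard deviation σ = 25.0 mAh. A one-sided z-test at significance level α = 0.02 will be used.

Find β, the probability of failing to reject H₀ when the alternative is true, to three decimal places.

Standardized effect: d = |μ₁ − μ₀| / σ = |4027.8 − 4011.1| / 25.0 = 0.6680
Noncentrality parameter: δ = d·√n = 0.6680 × √6 = 1.6363
Critical value for a one-sided test at α = 0.02: z_α = 2.054.
Power = P(Z > 2.054 − δ) = Φ(-0.417) = 0.3382.
Type II error: β = 1 − power = 1 − 0.3382 = 0.6618.

β ≈ 0.662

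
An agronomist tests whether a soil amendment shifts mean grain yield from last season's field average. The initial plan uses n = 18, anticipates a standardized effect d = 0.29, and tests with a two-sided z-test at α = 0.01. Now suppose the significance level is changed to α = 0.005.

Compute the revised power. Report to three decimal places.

δ = d·√n = 0.29 × √18 = 1.2304 (unchanged). New critical value: z_{0.0025} = 2.807.
Revised power = Φ(δ − 2.807) + Φ(−δ − 2.807) = Φ(-1.577) + Φ(-4.037) = 0.0574 + 0.0000 = 0.0575.

Power ≈ 0.057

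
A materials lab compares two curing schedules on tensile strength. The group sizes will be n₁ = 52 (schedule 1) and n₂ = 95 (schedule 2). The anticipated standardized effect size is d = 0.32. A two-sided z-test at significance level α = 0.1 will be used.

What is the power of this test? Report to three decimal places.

Noncentrality parameter: δ = d / √(1/n₁ + 1/n₂) = 0.32 / √(1/52 + 1/95) = 1.8550
Two-sided α = 0.1 → critical value z_{0.05} = 1.645.
Power = Φ(δ − 1.645) + Φ(−δ − 1.645) = Φ(0.210) + Φ(-3.500) = 0.5832 + 0.0002 = 0.5835.

Power ≈ 0.583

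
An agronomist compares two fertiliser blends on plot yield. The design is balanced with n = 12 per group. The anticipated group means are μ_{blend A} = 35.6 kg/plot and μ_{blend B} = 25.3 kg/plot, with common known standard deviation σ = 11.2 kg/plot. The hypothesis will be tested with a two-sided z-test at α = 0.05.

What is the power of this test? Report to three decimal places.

Power ≈ 0.615

Standardized effect: d = |μ_{blend A} − μ_{blend B}| / σ = |35.6 − 25.3| / 11.2 = 0.9196
Noncentrality parameter: δ = d·√(n/2) = 0.9196 × √(12/2) = 2.2527
Critical value for a two-sided test at α = 0.05: z_{α/2} = 1.960.
Power = Φ(δ − 1.960) + Φ(−δ − 1.960) = Φ(0.293) + Φ(-4.213) = 0.6151 + 0.0000 = 0.6151.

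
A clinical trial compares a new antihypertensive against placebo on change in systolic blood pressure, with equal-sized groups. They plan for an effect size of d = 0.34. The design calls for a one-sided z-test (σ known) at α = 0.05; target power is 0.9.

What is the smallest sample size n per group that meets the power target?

Set Φ(δ − 1.645) = 0.9; then δ − 1.645 = Φ⁻¹(0.9) = 1.282, giving δ = 2.926.
δ = d·√(n/2) ⇒ n = 2(δ/d)² = 2 × (2.926 / 0.34)² = 148.16.
Rounding up, n = 149 per group.

n = 149 per group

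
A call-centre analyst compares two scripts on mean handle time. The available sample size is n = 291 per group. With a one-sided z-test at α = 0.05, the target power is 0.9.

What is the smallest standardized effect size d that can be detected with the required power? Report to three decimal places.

Required noncentrality: δ = z_{0.05} + z_{0.10} = 1.645 + 1.282 = 2.926.
δ = d·√(n/2) ⇒ d = δ/√(n/2) = 2.926/√(291/2) = 0.2426.

d ≈ 0.243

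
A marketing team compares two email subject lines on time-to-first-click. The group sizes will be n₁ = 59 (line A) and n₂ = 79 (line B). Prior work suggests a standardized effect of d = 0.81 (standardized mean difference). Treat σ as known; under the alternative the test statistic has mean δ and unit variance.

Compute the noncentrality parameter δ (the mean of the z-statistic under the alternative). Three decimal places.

The noncentrality parameter scales effect size by the design's sample-size factor: δ = d / √(1/n₁ + 1/n₂) = 0.81 / √(1/59 + 1/79) = 4.7074

δ ≈ 4.707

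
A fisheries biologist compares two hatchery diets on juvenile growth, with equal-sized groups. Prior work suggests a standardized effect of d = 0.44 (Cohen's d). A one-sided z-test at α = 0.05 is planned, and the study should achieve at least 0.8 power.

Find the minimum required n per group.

For power 0.8 need Φ(δ − z_{0.05}) = 0.8, so δ = z_{0.05} + z_{0.20} = 1.645 + 0.842 = 2.486.
δ = d·√(n/2) ⇒ n = 2(δ/d)² = 2 × (2.486 / 0.44)² = 63.87.
Round up to the next whole unit.

n = 64 per group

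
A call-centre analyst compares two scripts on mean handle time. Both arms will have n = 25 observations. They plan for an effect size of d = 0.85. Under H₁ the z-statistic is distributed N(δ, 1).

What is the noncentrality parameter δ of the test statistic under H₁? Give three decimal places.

The noncentrality parameter scales effect size by the design's sample-size factor: δ = d·√(n/2) = 0.85 × √(25/2) = 3.0052

δ ≈ 3.005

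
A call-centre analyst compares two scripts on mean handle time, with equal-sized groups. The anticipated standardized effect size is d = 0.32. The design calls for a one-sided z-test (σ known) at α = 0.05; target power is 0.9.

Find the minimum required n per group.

n = 168 per group

Set Φ(δ − 1.645) = 0.9; then δ − 1.645 = Φ⁻¹(0.9) = 1.282, giving δ = 2.926.
δ = d·√(n/2) ⇒ n = 2(δ/d)² = 2 × (2.926 / 0.32)² = 167.26.
Round up to the next whole unit.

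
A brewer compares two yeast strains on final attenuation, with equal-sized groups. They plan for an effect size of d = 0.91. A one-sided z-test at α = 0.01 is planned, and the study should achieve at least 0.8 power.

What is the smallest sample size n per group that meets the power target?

n = 25 per group

Set Φ(δ − 2.326) = 0.8; then δ − 2.326 = Φ⁻¹(0.8) = 0.842, giving δ = 3.168.
δ = d·√(n/2) ⇒ n = 2(δ/d)² = 2 × (3.168 / 0.91)² = 24.24.
Rounding up, n = 25 per group.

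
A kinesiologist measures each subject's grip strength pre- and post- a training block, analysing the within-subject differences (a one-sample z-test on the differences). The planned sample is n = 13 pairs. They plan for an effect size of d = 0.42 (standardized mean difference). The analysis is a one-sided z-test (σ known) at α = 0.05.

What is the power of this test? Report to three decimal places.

Power ≈ 0.448

Noncentrality parameter: λ = d·√n = 0.42 × √13 = 1.5143
One-sided α = 0.05 → critical value z_{0.05} = 1.645.
Power = Φ(λ − 1.645) = Φ(-0.131) = 0.4481.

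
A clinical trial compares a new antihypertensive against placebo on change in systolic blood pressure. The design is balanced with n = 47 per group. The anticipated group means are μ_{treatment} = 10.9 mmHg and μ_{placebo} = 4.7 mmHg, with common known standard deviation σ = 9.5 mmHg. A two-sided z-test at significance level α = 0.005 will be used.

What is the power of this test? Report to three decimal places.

Power ≈ 0.639

Standardized effect: d = |μ_{treatment} − μ_{placebo}| / σ = |10.9 − 4.7| / 9.5 = 0.6526
Noncentrality parameter: δ = d·√(n/2) = 0.6526 × √(47/2) = 3.1637
Critical value for a two-sided test at α = 0.005: z_{α/2} = 2.807.
Power = Φ(δ − 2.807) + Φ(−δ − 2.807) = Φ(0.357) + Φ(-5.971) = 0.6393 + 0.0000 = 0.6393.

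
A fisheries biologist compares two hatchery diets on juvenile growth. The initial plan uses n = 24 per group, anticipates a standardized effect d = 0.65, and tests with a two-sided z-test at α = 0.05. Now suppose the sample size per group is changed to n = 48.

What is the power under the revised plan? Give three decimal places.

With n = 48 per group: δ = d·√(n/2) = 0.65 × √(48/2) = 3.1843. Critical value z_{0.025} = 1.960.
Revised power = Φ(δ − 1.960) + Φ(−δ − 1.960) = Φ(1.224) + Φ(-5.144) = 0.8896 + 0.0000 = 0.8896.

Power ≈ 0.890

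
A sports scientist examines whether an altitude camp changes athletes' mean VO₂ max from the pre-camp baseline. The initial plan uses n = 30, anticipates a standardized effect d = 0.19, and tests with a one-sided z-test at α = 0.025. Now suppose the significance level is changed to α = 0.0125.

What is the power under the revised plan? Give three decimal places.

Power ≈ 0.115

δ = d·√n = 0.19 × √30 = 1.0407 (unchanged). New critical value: z_{0.0125} = 2.241.
Revised power = P(Z > 2.241 − δ) = Φ(-1.201) = 0.1149.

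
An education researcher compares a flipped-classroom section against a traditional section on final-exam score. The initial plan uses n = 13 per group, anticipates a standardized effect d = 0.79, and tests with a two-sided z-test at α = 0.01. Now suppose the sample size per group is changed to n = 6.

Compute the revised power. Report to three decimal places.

With n = 6 per group: δ = d·√(n/2) = 0.79 × √(6/2) = 1.3683. Critical value z_{0.005} = 2.576.
Revised power = Φ(δ − 2.576) + Φ(−δ − 2.576) = Φ(-1.208) + Φ(-3.944) = 0.1136 + 0.0000 = 0.1137.

Power ≈ 0.114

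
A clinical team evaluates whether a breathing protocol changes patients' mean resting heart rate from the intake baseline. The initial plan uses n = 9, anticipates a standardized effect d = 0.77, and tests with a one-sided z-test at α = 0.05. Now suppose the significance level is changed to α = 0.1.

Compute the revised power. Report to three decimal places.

Power ≈ 0.848

δ = d·√n = 0.77 × √9 = 2.3100 (unchanged). New critical value: z_{0.1} = 1.282.
Revised power = P(Z > 1.282 − δ) = Φ(1.028) = 0.8481.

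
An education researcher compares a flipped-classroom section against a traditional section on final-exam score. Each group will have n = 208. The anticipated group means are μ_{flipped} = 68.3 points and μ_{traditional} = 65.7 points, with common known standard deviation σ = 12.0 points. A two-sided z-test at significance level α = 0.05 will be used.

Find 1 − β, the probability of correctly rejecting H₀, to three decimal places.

Standardized effect: d = |μ_{flipped} − μ_{traditional}| / σ = |68.3 − 65.7| / 12.0 = 0.2167
Noncentrality parameter: δ = d·√(n/2) = 0.2167 × √(208/2) = 2.2096
Critical value for a two-sided test at α = 0.05: z_{α/2} = 1.960.
Power = Φ(δ − 1.960) + Φ(−δ − 1.960) = Φ(0.250) + Φ(-4.170) = 0.5986 + 0.0000 = 0.5986.

Power ≈ 0.599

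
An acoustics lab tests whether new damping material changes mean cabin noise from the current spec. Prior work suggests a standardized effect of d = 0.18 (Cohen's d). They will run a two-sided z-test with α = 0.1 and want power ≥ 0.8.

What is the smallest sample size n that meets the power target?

n = 191

Set Φ(δ − 1.645) = 0.8; then δ − 1.645 = Φ⁻¹(0.8) = 0.842, giving δ = 2.486.
(Ignoring the negligible lower-tail rejection probability gives the usual closed-form inversion.)
δ = d·√n ⇒ n = (δ/d)² = (2.486 / 0.18)² = 190.82.
Rounding up, n = 191.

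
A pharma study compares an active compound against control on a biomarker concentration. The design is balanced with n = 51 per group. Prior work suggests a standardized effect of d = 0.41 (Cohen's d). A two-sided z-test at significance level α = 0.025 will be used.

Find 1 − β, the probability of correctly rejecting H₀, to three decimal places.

Power ≈ 0.432

Noncentrality parameter: δ = d·√(n/2) = 0.41 × √(51/2) = 2.0704
Two-sided α = 0.025 → critical value z_{0.0125} = 2.241.
Power = Φ(δ − 2.241) + Φ(−δ − 2.241) = Φ(-0.171) + Φ(-4.312) = 0.4321 + 0.0000 = 0.4321.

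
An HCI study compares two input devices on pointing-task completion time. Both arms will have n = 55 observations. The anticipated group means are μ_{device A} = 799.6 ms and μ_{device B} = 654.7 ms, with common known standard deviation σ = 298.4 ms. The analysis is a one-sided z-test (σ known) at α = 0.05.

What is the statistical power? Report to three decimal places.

Power ≈ 0.816

Standardized effect: d = |μ_{device A} − μ_{device B}| / σ = |799.6 − 654.7| / 298.4 = 0.4856
Noncentrality parameter: δ = d·√(n/2) = 0.4856 × √(55/2) = 2.5465
One-sided α = 0.05 → critical value z_{0.05} = 1.645.
Power = P(Z > 1.645 − δ) = Φ(0.902) = 0.8164.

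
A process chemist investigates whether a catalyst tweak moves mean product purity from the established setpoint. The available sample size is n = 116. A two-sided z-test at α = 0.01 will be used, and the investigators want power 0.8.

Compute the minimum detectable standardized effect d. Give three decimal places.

Required noncentrality: δ = z_{0.005} + z_{0.20} = 2.576 + 0.842 = 3.417.
(Lower-tail contribution to power is negligible for δ > 0.)
δ = d·√n ⇒ d = δ/√n = 3.417/√116 = 0.3173.

d ≈ 0.317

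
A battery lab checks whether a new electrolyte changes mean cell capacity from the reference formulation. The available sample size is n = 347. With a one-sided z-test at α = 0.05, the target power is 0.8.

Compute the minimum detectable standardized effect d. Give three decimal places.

Need Φ(δ − 1.645) = 0.8, so δ = 1.645 + 0.842 = 2.486.
δ = d·√n ⇒ d = δ/√n = 2.486/√347 = 0.1335.

d ≈ 0.133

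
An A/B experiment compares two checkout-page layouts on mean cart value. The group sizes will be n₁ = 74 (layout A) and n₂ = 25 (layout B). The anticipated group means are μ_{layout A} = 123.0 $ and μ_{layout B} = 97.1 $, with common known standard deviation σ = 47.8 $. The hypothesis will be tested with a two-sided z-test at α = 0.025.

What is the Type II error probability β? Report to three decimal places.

Standardized effect: d = |μ_{layout A} − μ_{layout B}| / σ = |123.0 − 97.1| / 47.8 = 0.5418
Noncentrality parameter: λ = d / √(1/n₁ + 1/n₂) = 0.5418 / √(1/74 + 1/25) = 2.3423
Two-sided α = 0.025 → critical value z_{0.0125} = 2.241.
Power = Φ(λ − 2.241) + Φ(−λ − 2.241) = Φ(0.101) + Φ(-4.584) = 0.5402 + 0.0000 = 0.5402.
Type II error: β = 1 − power = 1 − 0.5402 = 0.4598.

β ≈ 0.460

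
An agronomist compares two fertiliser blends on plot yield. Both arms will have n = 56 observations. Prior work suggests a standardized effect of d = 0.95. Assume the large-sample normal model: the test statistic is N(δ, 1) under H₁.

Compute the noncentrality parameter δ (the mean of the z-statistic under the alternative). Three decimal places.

The noncentrality parameter scales effect size by the design's sample-size factor: δ = d·√(n/2) = 0.95 × √(56/2) = 5.0269

δ ≈ 5.027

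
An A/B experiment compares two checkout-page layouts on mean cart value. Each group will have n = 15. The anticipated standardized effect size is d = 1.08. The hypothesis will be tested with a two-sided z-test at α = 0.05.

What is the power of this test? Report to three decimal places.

Power ≈ 0.841

Noncentrality parameter: δ = d·√(n/2) = 1.08 × √(15/2) = 2.9577
Two-sided α = 0.05 → critical value z_{0.025} = 1.960.
Power = Φ(δ − 1.960) + Φ(−δ − 1.960) = Φ(0.998) + Φ(-4.918) = 0.8408 + 0.0000 = 0.8408.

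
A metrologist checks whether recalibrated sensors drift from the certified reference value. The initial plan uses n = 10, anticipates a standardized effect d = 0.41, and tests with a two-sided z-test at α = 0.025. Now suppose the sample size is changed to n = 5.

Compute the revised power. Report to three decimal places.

With n = 5: δ = d·√n = 0.41 × √5 = 0.9168. Critical value z_{0.0125} = 2.241.
Revised power = Φ(δ − 2.241) + Φ(−δ − 2.241) = Φ(-1.325) + Φ(-3.158) = 0.0926 + 0.0008 = 0.0934.

Power ≈ 0.093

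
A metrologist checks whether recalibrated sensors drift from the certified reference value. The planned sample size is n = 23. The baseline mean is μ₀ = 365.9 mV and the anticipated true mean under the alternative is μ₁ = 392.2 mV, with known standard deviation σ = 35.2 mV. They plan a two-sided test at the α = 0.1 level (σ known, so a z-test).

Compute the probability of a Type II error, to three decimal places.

Standardized effect: d = |μ₁ − μ₀| / σ = |392.2 − 365.9| / 35.2 = 0.7472
Noncentrality parameter: δ = d·√n = 0.7472 × √23 = 3.5832
Two-sided α = 0.1 → critical value z_{0.05} = 1.645.
Power = Φ(δ − 1.645) + Φ(−δ − 1.645) = Φ(1.938) + Φ(-5.228) = 0.9737 + 0.0000 = 0.9737.
Type II error: β = 1 − power = 1 − 0.9737 = 0.0263.

β ≈ 0.026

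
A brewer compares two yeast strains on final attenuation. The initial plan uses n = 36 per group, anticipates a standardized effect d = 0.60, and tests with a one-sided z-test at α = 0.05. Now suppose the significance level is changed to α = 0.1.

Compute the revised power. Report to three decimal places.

Power ≈ 0.897

δ = d·√(n/2) = 0.60 × √(36/2) = 2.5456 (unchanged). New critical value: z_{0.1} = 1.282.
Revised power = P(Z > 1.282 − δ) = Φ(1.264) = 0.8969.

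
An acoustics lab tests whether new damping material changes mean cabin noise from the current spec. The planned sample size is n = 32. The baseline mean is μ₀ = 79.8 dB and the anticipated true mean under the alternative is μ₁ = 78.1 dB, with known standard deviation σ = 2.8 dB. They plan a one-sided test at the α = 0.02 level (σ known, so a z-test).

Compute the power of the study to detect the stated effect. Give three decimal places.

Standardized effect: d = |μ₁ − μ₀| / σ = |78.1 − 79.8| / 2.8 = 0.6071
Noncentrality parameter: λ = d·√n = 0.6071 × √32 = 3.4345
One-sided α = 0.02 → critical value z_{0.02} = 2.054.
Power = Φ(λ − 2.054) = Φ(1.381) = 0.9163.

Power ≈ 0.916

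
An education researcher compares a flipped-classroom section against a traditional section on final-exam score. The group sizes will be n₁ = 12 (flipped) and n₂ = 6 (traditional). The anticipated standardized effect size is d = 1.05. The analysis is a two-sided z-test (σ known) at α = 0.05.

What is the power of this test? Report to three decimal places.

Power ≈ 0.556

Noncentrality parameter: δ = d / √(1/n₁ + 1/n₂) = 1.05 / √(1/12 + 1/6) = 2.1000
Critical value for a two-sided test at α = 0.05: z_{α/2} = 1.960.
Power = Φ(δ − 1.960) + Φ(−δ − 1.960) = Φ(0.140) + Φ(-4.060) = 0.5557 + 0.0000 = 0.5557.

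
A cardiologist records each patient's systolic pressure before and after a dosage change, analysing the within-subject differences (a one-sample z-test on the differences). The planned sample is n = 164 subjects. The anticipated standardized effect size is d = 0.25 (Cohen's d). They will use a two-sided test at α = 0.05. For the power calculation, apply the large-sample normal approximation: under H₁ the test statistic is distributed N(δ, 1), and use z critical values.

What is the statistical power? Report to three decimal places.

Power ≈ 0.893

Noncentrality parameter: δ = d·√n = 0.25 × √164 = 3.2016
Two-sided α = 0.05 → critical value z_{0.025} = 1.960.
Power = Φ(δ − 1.960) + Φ(−δ − 1.960) = Φ(1.242) + Φ(-5.162) = 0.8928 + 0.0000 = 0.8928.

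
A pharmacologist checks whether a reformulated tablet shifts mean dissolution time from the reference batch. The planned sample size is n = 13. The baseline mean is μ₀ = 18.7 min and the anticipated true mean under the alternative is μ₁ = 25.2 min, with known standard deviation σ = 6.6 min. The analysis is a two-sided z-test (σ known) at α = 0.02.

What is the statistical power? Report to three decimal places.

Standardized effect: d = |μ₁ − μ₀| / σ = |25.2 − 18.7| / 6.6 = 0.9848
Noncentrality parameter: δ = d·√n = 0.9848 × √13 = 3.5509
Two-sided α = 0.02 → critical value z_{0.01} = 2.326.
Power = Φ(δ − 2.326) + Φ(−δ − 2.326) = Φ(1.225) + Φ(-5.877) = 0.8896 + 0.0000 = 0.8896.

Power ≈ 0.890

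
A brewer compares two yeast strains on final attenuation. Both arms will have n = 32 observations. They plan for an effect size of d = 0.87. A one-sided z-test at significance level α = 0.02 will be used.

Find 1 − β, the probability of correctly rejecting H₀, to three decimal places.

Noncentrality parameter: δ = d·√(n/2) = 0.87 × √(32/2) = 3.4800
One-sided α = 0.02 → critical value z_{0.02} = 2.054.
Power = Φ(δ − 2.054) = Φ(1.426) = 0.9231.

Power ≈ 0.923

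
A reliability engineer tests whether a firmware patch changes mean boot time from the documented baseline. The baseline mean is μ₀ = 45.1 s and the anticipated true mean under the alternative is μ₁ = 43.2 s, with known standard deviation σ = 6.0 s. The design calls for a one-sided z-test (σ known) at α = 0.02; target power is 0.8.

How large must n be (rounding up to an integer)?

n = 84

Standardized effect: d = |μ₁ − μ₀| / σ = |43.2 − 45.1| / 6.0 = 0.3167
Set Φ(δ − 2.054) = 0.8; then δ − 2.054 = Φ⁻¹(0.8) = 0.842, giving δ = 2.895.
δ = d·√n ⇒ n = (δ/d)² = (2.895 / 0.3167)² = 83.60.
Rounding up, n = 84.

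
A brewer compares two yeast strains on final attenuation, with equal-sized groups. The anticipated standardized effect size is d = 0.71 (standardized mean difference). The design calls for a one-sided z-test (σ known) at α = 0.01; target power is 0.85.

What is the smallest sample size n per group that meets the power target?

Set Φ(δ − 2.326) = 0.85; then δ − 2.326 = Φ⁻¹(0.85) = 1.036, giving δ = 3.363.
δ = d·√(n/2) ⇒ n = 2(δ/d)² = 2 × (3.363 / 0.71)² = 44.87.
Rounding up, n = 45 per group.

n = 45 per group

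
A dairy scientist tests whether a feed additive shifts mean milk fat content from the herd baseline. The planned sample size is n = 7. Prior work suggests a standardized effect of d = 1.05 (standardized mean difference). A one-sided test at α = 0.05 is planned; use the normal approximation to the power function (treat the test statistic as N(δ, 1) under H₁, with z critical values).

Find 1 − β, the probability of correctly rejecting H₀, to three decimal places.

Power ≈ 0.871

Noncentrality parameter: δ = d·√n = 1.05 × √7 = 2.7780
One-sided α = 0.05 → critical value z_{0.05} = 1.645.
Power = P(Z > 1.645 − δ) = Φ(1.133) = 0.8714.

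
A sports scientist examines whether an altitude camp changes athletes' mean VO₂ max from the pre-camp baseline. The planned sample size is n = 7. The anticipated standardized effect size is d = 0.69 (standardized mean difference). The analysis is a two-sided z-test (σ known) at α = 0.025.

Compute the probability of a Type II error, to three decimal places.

Noncentrality parameter: δ = d·√n = 0.69 × √7 = 1.8256
Critical value for a two-sided test at α = 0.025: z_{α/2} = 2.241.
Power = Φ(δ − 2.241) + Φ(−δ − 2.241) = Φ(-0.416) + Φ(-4.067) = 0.3388 + 0.0000 = 0.3388.
Type II error: β = 1 − power = 1 − 0.3388 = 0.6612.

β ≈ 0.661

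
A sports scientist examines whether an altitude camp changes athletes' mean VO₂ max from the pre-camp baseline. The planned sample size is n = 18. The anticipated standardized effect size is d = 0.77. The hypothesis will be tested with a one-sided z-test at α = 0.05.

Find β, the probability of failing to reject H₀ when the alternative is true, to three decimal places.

Noncentrality parameter: δ = d·√n = 0.77 × √18 = 3.2668
Critical value for a one-sided test at α = 0.05: z_α = 1.645.
Power = Φ(δ − 1.645) = Φ(1.622) = 0.9476.
Type II error: β = 1 − power = 1 − 0.9476 = 0.0524.

β ≈ 0.052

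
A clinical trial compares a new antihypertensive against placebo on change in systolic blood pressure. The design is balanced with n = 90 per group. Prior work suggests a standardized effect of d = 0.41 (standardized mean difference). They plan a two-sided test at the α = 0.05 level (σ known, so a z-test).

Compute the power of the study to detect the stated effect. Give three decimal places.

Power ≈ 0.785

Noncentrality parameter: δ = d·√(n/2) = 0.41 × √(90/2) = 2.7504
Critical value for a two-sided test at α = 0.05: z_{α/2} = 1.960.
Power = Φ(δ − 1.960) + Φ(−δ − 1.960) = Φ(0.790) + Φ(-4.710) = 0.7854 + 0.0000 = 0.7854.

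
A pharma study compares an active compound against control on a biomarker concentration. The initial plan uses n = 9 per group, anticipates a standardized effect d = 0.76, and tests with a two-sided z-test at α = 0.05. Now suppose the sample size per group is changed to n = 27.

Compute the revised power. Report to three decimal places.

Power ≈ 0.797

With n = 27 per group: δ = d·√(n/2) = 0.76 × √(27/2) = 2.7924. Critical value z_{0.025} = 1.960.
Revised power = Φ(δ − 1.960) + Φ(−δ − 1.960) = Φ(0.832) + Φ(-4.752) = 0.7974 + 0.0000 = 0.7974.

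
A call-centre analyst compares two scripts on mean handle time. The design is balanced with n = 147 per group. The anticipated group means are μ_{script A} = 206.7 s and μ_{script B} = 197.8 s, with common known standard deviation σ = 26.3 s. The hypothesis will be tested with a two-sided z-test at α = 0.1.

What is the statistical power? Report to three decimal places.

Power ≈ 0.896

Standardized effect: d = |μ_{script A} − μ_{script B}| / σ = |206.7 − 197.8| / 26.3 = 0.3384
Noncentrality parameter: δ = d·√(n/2) = 0.3384 × √(147/2) = 2.9012
Critical value for a two-sided test at α = 0.1: z_{α/2} = 1.645.
Power = Φ(δ − 1.645) + Φ(−δ − 1.645) = Φ(1.256) + Φ(-4.546) = 0.8955 + 0.0000 = 0.8955.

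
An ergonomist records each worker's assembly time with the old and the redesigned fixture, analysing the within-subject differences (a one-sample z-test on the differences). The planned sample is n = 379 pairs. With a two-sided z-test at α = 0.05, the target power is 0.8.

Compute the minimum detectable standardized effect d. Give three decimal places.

Need Φ(δ − 1.960) = 0.8, so δ = 1.960 + 0.842 = 2.802.
(The second rejection-region term Φ(−δ − z_{α/2}) is negligible and dropped.)
δ = d·√n ⇒ d = δ/√n = 2.802/√379 = 0.1439.

d ≈ 0.144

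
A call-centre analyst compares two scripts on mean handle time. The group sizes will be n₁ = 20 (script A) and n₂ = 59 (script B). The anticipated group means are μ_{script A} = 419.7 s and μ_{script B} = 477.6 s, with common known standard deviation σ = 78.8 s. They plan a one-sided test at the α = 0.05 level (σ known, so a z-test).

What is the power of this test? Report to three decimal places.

Power ≈ 0.884

Standardized effect: d = |μ_{script A} − μ_{script B}| / σ = |419.7 − 477.6| / 78.8 = 0.7348
Noncentrality parameter: δ = d / √(1/n₁ + 1/n₂) = 0.7348 / √(1/20 + 1/59) = 2.8397
Critical value for a one-sided test at α = 0.05: z_α = 1.645.
Power = P(Z > 1.645 − δ) = Φ(1.195) = 0.8839.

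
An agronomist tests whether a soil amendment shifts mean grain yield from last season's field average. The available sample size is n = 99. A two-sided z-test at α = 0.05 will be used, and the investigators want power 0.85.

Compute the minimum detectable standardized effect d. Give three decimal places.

d ≈ 0.301

Need Φ(δ − 1.960) = 0.85, so δ = 1.960 + 1.036 = 2.996.
(The second rejection-region term Φ(−δ − z_{α/2}) is negligible and dropped.)
δ = d·√n ⇒ d = δ/√n = 2.996/√99 = 0.3011.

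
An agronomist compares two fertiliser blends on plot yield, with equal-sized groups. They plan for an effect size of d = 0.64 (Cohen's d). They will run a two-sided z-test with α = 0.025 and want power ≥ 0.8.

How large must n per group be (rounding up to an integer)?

Set Φ(δ − 2.241) = 0.8; then δ − 2.241 = Φ⁻¹(0.8) = 0.842, giving δ = 3.083.
(Ignoring the negligible lower-tail rejection probability gives the usual closed-form inversion.)
δ = d·√(n/2) ⇒ n = 2(δ/d)² = 2 × (3.083 / 0.64)² = 46.41.
Round up to the next whole unit.

n = 47 per group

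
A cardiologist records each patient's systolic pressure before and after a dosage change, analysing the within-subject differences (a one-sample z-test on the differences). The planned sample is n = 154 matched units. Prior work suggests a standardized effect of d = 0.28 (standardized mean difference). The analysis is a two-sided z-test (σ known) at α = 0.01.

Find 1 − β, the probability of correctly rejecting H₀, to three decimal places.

Noncentrality parameter: δ = d·√n = 0.28 × √154 = 3.4747
Critical value for a two-sided test at α = 0.01: z_{α/2} = 2.576.
Power = Φ(δ − 2.576) + Φ(−δ − 2.576) = Φ(0.899) + Φ(-6.051) = 0.8156 + 0.0000 = 0.8156.

Power ≈ 0.816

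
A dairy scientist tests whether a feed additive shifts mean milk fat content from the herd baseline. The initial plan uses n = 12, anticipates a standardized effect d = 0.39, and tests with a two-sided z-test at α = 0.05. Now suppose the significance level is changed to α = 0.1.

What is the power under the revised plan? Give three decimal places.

Power ≈ 0.386

δ = d·√n = 0.39 × √12 = 1.3510 (unchanged). New critical value: z_{0.05} = 1.645.
Revised power = Φ(δ − 1.645) + Φ(−δ − 1.645) = Φ(-0.294) + Φ(-2.996) = 0.3844 + 0.0014 = 0.3858.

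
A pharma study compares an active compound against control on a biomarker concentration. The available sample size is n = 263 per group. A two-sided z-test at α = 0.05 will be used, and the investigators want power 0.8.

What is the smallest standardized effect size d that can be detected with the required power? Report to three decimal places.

Need Φ(δ − 1.960) = 0.8, so δ = 1.960 + 0.842 = 2.802.
(The second rejection-region term Φ(−δ − z_{α/2}) is negligible and dropped.)
δ = d·√(n/2) ⇒ d = δ/√(n/2) = 2.802/√(263/2) = 0.2443.

d ≈ 0.244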